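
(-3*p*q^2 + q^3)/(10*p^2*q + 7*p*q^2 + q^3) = q*(-3*p + q)/(10*p^2 + 7*p*q + q^2)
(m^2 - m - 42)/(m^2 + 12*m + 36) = (m - 7)/(m + 6)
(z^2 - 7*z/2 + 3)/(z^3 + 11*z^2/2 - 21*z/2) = (z - 2)/(z*(z + 7))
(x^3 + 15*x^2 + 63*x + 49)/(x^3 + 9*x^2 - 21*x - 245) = (x + 1)/(x - 5)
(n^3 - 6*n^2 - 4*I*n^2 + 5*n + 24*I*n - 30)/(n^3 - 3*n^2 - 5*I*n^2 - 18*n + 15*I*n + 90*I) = (n + I)/(n + 3)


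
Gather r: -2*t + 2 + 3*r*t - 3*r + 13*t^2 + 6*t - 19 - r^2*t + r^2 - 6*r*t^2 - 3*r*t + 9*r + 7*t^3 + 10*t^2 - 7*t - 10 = r^2*(1 - t) + r*(6 - 6*t^2) + 7*t^3 + 23*t^2 - 3*t - 27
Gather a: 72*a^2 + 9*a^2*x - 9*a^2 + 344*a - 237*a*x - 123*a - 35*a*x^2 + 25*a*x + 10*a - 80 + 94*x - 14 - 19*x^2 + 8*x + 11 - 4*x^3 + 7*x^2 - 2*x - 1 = a^2*(9*x + 63) + a*(-35*x^2 - 212*x + 231) - 4*x^3 - 12*x^2 + 100*x - 84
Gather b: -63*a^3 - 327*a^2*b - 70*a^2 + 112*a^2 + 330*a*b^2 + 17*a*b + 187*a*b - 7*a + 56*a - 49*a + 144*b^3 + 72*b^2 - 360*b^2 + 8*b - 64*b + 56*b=-63*a^3 + 42*a^2 + 144*b^3 + b^2*(330*a - 288) + b*(-327*a^2 + 204*a)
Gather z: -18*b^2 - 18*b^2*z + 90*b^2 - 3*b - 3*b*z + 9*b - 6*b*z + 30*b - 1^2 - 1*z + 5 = 72*b^2 + 36*b + z*(-18*b^2 - 9*b - 1) + 4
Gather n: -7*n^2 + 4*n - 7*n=-7*n^2 - 3*n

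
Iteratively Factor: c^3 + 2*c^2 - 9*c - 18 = (c + 2)*(c^2 - 9) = (c + 2)*(c + 3)*(c - 3)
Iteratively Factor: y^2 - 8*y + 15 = (y - 5)*(y - 3)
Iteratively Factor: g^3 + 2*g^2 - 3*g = (g)*(g^2 + 2*g - 3) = g*(g + 3)*(g - 1)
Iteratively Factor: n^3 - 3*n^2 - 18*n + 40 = (n - 2)*(n^2 - n - 20) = (n - 2)*(n + 4)*(n - 5)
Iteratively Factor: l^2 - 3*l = (l - 3)*(l)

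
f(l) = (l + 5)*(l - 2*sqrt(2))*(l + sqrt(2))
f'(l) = (l + 5)*(l - 2*sqrt(2)) + (l + 5)*(l + sqrt(2)) + (l - 2*sqrt(2))*(l + sqrt(2)) = 3*l^2 - 2*sqrt(2)*l + 10*l - 5*sqrt(2) - 4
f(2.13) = -17.65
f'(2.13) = 17.82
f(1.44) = -25.52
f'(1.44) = 5.48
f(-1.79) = 5.57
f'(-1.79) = -14.30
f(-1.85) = 6.42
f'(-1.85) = -14.07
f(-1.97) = 8.08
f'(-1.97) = -13.56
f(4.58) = 100.58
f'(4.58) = 84.70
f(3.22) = 14.92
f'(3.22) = 43.13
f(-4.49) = 11.48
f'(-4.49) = 17.21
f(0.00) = -20.00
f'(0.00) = -11.07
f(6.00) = 258.66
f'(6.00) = 139.96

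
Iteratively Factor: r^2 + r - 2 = (r + 2)*(r - 1)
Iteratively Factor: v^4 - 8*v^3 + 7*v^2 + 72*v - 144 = (v - 3)*(v^3 - 5*v^2 - 8*v + 48) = (v - 4)*(v - 3)*(v^2 - v - 12) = (v - 4)^2*(v - 3)*(v + 3)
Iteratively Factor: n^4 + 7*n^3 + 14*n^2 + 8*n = (n + 1)*(n^3 + 6*n^2 + 8*n) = n*(n + 1)*(n^2 + 6*n + 8) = n*(n + 1)*(n + 4)*(n + 2)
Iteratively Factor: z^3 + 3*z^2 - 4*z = (z + 4)*(z^2 - z) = z*(z + 4)*(z - 1)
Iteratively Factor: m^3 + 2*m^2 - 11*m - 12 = (m + 1)*(m^2 + m - 12) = (m + 1)*(m + 4)*(m - 3)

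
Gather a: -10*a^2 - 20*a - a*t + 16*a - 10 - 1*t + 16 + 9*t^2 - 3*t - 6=-10*a^2 + a*(-t - 4) + 9*t^2 - 4*t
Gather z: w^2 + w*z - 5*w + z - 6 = w^2 - 5*w + z*(w + 1) - 6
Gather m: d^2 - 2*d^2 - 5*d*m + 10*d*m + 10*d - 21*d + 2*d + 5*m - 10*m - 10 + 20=-d^2 - 9*d + m*(5*d - 5) + 10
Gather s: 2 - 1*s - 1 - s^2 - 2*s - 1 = -s^2 - 3*s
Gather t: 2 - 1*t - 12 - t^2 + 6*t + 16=-t^2 + 5*t + 6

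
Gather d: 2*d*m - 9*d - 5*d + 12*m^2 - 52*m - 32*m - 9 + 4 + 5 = d*(2*m - 14) + 12*m^2 - 84*m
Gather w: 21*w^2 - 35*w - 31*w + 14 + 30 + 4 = 21*w^2 - 66*w + 48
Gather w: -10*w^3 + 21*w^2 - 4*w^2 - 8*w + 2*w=-10*w^3 + 17*w^2 - 6*w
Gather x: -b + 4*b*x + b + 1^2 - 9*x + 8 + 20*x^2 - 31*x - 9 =20*x^2 + x*(4*b - 40)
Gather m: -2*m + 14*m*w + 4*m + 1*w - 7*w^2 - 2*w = m*(14*w + 2) - 7*w^2 - w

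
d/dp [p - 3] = 1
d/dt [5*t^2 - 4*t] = 10*t - 4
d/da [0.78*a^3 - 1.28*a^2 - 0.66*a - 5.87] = 2.34*a^2 - 2.56*a - 0.66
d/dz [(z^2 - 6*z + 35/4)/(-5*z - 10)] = (-4*z^2 - 16*z + 83)/(20*(z^2 + 4*z + 4))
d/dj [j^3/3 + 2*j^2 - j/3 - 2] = j^2 + 4*j - 1/3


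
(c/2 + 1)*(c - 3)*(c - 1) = c^3/2 - c^2 - 5*c/2 + 3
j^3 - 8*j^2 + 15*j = j*(j - 5)*(j - 3)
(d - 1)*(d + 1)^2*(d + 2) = d^4 + 3*d^3 + d^2 - 3*d - 2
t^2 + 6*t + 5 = (t + 1)*(t + 5)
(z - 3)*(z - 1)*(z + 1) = z^3 - 3*z^2 - z + 3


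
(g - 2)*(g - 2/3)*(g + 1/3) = g^3 - 7*g^2/3 + 4*g/9 + 4/9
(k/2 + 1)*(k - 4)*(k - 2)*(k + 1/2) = k^4/2 - 7*k^3/4 - 3*k^2 + 7*k + 4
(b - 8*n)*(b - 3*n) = b^2 - 11*b*n + 24*n^2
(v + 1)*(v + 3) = v^2 + 4*v + 3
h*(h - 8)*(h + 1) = h^3 - 7*h^2 - 8*h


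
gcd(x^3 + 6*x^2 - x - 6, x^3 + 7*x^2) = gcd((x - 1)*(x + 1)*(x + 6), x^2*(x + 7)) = 1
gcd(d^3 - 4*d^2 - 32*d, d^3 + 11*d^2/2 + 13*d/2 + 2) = d + 4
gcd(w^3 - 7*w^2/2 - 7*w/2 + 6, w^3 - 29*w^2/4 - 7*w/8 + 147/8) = w + 3/2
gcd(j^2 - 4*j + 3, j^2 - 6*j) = 1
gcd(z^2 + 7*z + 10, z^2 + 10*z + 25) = z + 5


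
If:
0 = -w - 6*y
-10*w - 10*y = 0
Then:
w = 0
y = 0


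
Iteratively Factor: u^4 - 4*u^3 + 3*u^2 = (u - 3)*(u^3 - u^2) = (u - 3)*(u - 1)*(u^2) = u*(u - 3)*(u - 1)*(u)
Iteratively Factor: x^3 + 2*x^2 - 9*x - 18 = (x + 3)*(x^2 - x - 6) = (x - 3)*(x + 3)*(x + 2)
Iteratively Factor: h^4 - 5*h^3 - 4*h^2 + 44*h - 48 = (h - 4)*(h^3 - h^2 - 8*h + 12) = (h - 4)*(h - 2)*(h^2 + h - 6) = (h - 4)*(h - 2)*(h + 3)*(h - 2)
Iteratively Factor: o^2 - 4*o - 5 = (o - 5)*(o + 1)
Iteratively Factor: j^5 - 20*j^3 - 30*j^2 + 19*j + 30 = (j + 3)*(j^4 - 3*j^3 - 11*j^2 + 3*j + 10) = (j - 5)*(j + 3)*(j^3 + 2*j^2 - j - 2) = (j - 5)*(j - 1)*(j + 3)*(j^2 + 3*j + 2) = (j - 5)*(j - 1)*(j + 2)*(j + 3)*(j + 1)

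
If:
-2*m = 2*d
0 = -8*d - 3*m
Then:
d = 0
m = 0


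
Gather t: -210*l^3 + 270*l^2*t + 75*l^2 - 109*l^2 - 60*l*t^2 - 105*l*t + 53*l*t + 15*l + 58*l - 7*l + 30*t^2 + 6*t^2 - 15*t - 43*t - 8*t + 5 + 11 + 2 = -210*l^3 - 34*l^2 + 66*l + t^2*(36 - 60*l) + t*(270*l^2 - 52*l - 66) + 18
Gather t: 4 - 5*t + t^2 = t^2 - 5*t + 4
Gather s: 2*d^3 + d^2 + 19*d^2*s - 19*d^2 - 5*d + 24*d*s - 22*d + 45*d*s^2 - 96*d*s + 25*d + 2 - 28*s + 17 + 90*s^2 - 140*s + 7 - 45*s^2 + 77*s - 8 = 2*d^3 - 18*d^2 - 2*d + s^2*(45*d + 45) + s*(19*d^2 - 72*d - 91) + 18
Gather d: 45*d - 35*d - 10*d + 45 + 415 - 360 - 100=0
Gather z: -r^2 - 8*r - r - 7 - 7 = -r^2 - 9*r - 14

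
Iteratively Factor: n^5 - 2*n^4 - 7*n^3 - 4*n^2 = (n + 1)*(n^4 - 3*n^3 - 4*n^2) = (n - 4)*(n + 1)*(n^3 + n^2) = n*(n - 4)*(n + 1)*(n^2 + n) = n*(n - 4)*(n + 1)^2*(n)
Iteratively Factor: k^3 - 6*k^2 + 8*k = (k - 4)*(k^2 - 2*k) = k*(k - 4)*(k - 2)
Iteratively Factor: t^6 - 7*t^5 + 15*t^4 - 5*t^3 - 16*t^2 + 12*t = (t - 2)*(t^5 - 5*t^4 + 5*t^3 + 5*t^2 - 6*t) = t*(t - 2)*(t^4 - 5*t^3 + 5*t^2 + 5*t - 6) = t*(t - 2)^2*(t^3 - 3*t^2 - t + 3) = t*(t - 2)^2*(t + 1)*(t^2 - 4*t + 3) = t*(t - 2)^2*(t - 1)*(t + 1)*(t - 3)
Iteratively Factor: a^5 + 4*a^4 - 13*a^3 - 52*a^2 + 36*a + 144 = (a + 2)*(a^4 + 2*a^3 - 17*a^2 - 18*a + 72) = (a - 3)*(a + 2)*(a^3 + 5*a^2 - 2*a - 24) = (a - 3)*(a - 2)*(a + 2)*(a^2 + 7*a + 12) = (a - 3)*(a - 2)*(a + 2)*(a + 4)*(a + 3)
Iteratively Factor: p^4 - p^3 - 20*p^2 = (p + 4)*(p^3 - 5*p^2) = (p - 5)*(p + 4)*(p^2) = p*(p - 5)*(p + 4)*(p)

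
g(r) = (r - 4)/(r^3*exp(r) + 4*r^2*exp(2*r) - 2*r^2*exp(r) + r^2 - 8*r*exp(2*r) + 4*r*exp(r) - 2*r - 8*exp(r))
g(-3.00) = -0.59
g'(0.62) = -0.28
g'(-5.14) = -0.07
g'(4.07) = 0.00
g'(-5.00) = -0.07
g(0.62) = 0.14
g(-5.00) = -0.27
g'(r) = (r - 4)*(-r^3*exp(r) - 8*r^2*exp(2*r) - r^2*exp(r) + 8*r*exp(2*r) - 2*r + 8*exp(2*r) + 4*exp(r) + 2)/(r^3*exp(r) + 4*r^2*exp(2*r) - 2*r^2*exp(r) + r^2 - 8*r*exp(2*r) + 4*r*exp(r) - 2*r - 8*exp(r))^2 + 1/(r^3*exp(r) + 4*r^2*exp(2*r) - 2*r^2*exp(r) + r^2 - 8*r*exp(2*r) + 4*r*exp(r) - 2*r - 8*exp(r)) = (r^3*exp(r) + 4*r^2*exp(2*r) - 2*r^2*exp(r) + r^2 - 8*r*exp(2*r) + 4*r*exp(r) - 2*r - (r - 4)*(r^3*exp(r) + 8*r^2*exp(2*r) + r^2*exp(r) - 8*r*exp(2*r) + 2*r - 8*exp(2*r) - 4*exp(r) - 2) - 8*exp(r))/(r^3*exp(r) + 4*r^2*exp(2*r) - 2*r^2*exp(r) + r^2 - 8*r*exp(2*r) + 4*r*exp(r) - 2*r - 8*exp(r))^2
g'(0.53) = -0.35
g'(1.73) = 0.03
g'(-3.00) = -0.35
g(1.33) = 0.04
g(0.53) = 0.17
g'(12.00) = 0.00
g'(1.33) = -0.05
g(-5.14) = -0.26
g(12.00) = 0.00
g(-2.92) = -0.62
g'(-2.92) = -0.39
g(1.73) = 0.03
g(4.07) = 0.00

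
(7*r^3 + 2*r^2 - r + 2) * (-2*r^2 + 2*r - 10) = -14*r^5 + 10*r^4 - 64*r^3 - 26*r^2 + 14*r - 20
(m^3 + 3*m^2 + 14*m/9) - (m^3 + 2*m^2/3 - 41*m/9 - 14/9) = 7*m^2/3 + 55*m/9 + 14/9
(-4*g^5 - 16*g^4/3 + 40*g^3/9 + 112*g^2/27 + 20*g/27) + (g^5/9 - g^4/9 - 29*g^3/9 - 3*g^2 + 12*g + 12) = -35*g^5/9 - 49*g^4/9 + 11*g^3/9 + 31*g^2/27 + 344*g/27 + 12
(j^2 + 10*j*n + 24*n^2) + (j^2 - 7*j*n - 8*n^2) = 2*j^2 + 3*j*n + 16*n^2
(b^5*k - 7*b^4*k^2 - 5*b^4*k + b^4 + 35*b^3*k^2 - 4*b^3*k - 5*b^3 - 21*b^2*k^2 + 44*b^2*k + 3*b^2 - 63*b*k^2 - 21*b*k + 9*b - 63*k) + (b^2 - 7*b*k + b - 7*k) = b^5*k - 7*b^4*k^2 - 5*b^4*k + b^4 + 35*b^3*k^2 - 4*b^3*k - 5*b^3 - 21*b^2*k^2 + 44*b^2*k + 4*b^2 - 63*b*k^2 - 28*b*k + 10*b - 70*k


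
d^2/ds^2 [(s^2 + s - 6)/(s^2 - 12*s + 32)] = 2*(13*s^3 - 114*s^2 + 120*s + 736)/(s^6 - 36*s^5 + 528*s^4 - 4032*s^3 + 16896*s^2 - 36864*s + 32768)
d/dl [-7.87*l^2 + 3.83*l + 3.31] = 3.83 - 15.74*l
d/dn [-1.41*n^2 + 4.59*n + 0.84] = 4.59 - 2.82*n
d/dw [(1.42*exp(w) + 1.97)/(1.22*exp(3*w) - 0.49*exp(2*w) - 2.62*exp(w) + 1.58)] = (-3.4648*exp(3*w) - 6.5144*exp(2*w) + 1.9306*exp(w) + 7.405)*exp(w)/(1.4884*exp(6*w) - 1.1956*exp(5*w) - 6.1527*exp(4*w) + 6.4228*exp(3*w) + 5.316*exp(2*w) - 8.2792*exp(w) + 2.4964)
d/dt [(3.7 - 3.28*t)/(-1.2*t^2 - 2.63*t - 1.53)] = (-3.936*t^2 + 8.88*t + 14.7494)/(1.44*t^4 + 6.312*t^3 + 10.5889*t^2 + 8.0478*t + 2.3409)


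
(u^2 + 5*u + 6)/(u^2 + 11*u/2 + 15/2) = 2*(u + 2)/(2*u + 5)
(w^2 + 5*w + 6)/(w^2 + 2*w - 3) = (w + 2)/(w - 1)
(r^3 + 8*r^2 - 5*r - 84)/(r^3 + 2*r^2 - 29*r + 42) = (r + 4)/(r - 2)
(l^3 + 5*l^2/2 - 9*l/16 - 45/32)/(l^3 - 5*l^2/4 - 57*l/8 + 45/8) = (l + 3/4)/(l - 3)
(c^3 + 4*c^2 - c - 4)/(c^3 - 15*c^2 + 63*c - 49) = (c^2 + 5*c + 4)/(c^2 - 14*c + 49)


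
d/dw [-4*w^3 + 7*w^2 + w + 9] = -12*w^2 + 14*w + 1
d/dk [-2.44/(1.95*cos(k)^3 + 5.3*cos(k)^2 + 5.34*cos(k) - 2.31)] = (14.274*sin(k)^2 - 25.864*cos(k) - 27.3036)*sin(k)/(1.95*cos(k)^3 + 5.3*cos(k)^2 + 5.34*cos(k) - 2.31)^2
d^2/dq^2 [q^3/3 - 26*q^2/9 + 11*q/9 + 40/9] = 2*q - 52/9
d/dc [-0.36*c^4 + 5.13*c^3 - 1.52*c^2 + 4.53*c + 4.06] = -1.44*c^3 + 15.39*c^2 - 3.04*c + 4.53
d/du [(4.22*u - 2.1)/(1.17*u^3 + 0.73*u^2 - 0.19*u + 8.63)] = (-9.8748*u^3 + 4.2904*u^2 + 3.066*u + 36.0196)/(1.3689*u^6 + 1.7082*u^5 + 0.0882999999999999*u^4 + 19.9168*u^3 + 12.6359*u^2 - 3.2794*u + 74.4769)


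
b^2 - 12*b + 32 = (b - 8)*(b - 4)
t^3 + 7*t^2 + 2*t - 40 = (t - 2)*(t + 4)*(t + 5)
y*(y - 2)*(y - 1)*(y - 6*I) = y^4 - 3*y^3 - 6*I*y^3 + 2*y^2 + 18*I*y^2 - 12*I*y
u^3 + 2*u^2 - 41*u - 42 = (u - 6)*(u + 1)*(u + 7)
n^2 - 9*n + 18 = (n - 6)*(n - 3)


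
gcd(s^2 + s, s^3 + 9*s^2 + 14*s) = s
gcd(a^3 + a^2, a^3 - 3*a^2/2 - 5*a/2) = a^2 + a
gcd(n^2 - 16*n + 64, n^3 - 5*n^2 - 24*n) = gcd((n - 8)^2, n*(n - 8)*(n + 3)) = n - 8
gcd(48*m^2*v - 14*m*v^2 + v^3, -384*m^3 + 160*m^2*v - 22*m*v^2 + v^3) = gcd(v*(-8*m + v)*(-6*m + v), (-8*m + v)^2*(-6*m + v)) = 48*m^2 - 14*m*v + v^2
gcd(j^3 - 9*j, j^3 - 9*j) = j^3 - 9*j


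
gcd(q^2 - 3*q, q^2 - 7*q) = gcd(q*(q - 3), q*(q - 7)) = q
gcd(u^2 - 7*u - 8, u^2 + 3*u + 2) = u + 1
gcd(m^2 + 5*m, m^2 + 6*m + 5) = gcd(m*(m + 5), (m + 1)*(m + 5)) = m + 5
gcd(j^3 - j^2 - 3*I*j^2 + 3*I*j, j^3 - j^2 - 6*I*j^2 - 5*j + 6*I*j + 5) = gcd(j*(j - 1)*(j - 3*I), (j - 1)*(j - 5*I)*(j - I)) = j - 1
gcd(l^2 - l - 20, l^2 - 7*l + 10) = l - 5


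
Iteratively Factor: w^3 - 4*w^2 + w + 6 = (w - 2)*(w^2 - 2*w - 3) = (w - 3)*(w - 2)*(w + 1)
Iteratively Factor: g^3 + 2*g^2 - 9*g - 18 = (g + 3)*(g^2 - g - 6) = (g + 2)*(g + 3)*(g - 3)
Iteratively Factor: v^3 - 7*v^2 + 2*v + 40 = (v - 5)*(v^2 - 2*v - 8) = (v - 5)*(v - 4)*(v + 2)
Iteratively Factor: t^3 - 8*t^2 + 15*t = (t)*(t^2 - 8*t + 15) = t*(t - 5)*(t - 3)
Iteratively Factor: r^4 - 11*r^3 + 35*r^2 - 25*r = (r)*(r^3 - 11*r^2 + 35*r - 25) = r*(r - 5)*(r^2 - 6*r + 5) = r*(r - 5)^2*(r - 1)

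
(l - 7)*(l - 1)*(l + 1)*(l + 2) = l^4 - 5*l^3 - 15*l^2 + 5*l + 14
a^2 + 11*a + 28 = (a + 4)*(a + 7)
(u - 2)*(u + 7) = u^2 + 5*u - 14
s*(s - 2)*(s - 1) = s^3 - 3*s^2 + 2*s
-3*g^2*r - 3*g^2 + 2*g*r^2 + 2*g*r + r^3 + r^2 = (-g + r)*(3*g + r)*(r + 1)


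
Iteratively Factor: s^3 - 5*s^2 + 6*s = (s - 2)*(s^2 - 3*s) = (s - 3)*(s - 2)*(s)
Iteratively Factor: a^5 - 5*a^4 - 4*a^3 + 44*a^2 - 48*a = (a)*(a^4 - 5*a^3 - 4*a^2 + 44*a - 48) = a*(a - 2)*(a^3 - 3*a^2 - 10*a + 24) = a*(a - 2)*(a + 3)*(a^2 - 6*a + 8) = a*(a - 2)^2*(a + 3)*(a - 4)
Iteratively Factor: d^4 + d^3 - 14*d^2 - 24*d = (d - 4)*(d^3 + 5*d^2 + 6*d) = d*(d - 4)*(d^2 + 5*d + 6) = d*(d - 4)*(d + 2)*(d + 3)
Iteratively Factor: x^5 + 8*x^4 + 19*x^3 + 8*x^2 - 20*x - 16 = (x + 1)*(x^4 + 7*x^3 + 12*x^2 - 4*x - 16) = (x - 1)*(x + 1)*(x^3 + 8*x^2 + 20*x + 16) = (x - 1)*(x + 1)*(x + 2)*(x^2 + 6*x + 8) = (x - 1)*(x + 1)*(x + 2)*(x + 4)*(x + 2)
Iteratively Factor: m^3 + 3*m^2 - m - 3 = (m + 3)*(m^2 - 1) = (m + 1)*(m + 3)*(m - 1)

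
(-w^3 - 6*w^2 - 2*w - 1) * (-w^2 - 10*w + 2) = w^5 + 16*w^4 + 60*w^3 + 9*w^2 + 6*w - 2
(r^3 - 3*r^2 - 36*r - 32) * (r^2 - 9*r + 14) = r^5 - 12*r^4 + 5*r^3 + 250*r^2 - 216*r - 448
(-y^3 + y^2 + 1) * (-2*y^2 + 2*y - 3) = 2*y^5 - 4*y^4 + 5*y^3 - 5*y^2 + 2*y - 3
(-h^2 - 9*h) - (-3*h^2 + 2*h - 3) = 2*h^2 - 11*h + 3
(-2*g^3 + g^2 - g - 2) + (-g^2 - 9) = -2*g^3 - g - 11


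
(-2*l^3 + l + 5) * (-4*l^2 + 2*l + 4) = 8*l^5 - 4*l^4 - 12*l^3 - 18*l^2 + 14*l + 20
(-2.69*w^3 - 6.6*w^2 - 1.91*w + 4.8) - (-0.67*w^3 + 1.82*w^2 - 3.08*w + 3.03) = -2.02*w^3 - 8.42*w^2 + 1.17*w + 1.77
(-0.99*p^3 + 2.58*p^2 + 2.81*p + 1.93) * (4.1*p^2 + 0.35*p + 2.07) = -4.059*p^5 + 10.2315*p^4 + 10.3747*p^3 + 14.2371*p^2 + 6.4922*p + 3.9951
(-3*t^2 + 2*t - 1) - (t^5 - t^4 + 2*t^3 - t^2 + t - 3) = -t^5 + t^4 - 2*t^3 - 2*t^2 + t + 2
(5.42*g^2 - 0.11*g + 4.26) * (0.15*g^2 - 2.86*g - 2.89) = 0.813*g^4 - 15.5177*g^3 - 14.7102*g^2 - 11.8657*g - 12.3114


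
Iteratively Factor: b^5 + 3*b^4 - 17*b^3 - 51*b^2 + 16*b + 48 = (b - 4)*(b^4 + 7*b^3 + 11*b^2 - 7*b - 12) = (b - 4)*(b + 1)*(b^3 + 6*b^2 + 5*b - 12) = (b - 4)*(b + 1)*(b + 3)*(b^2 + 3*b - 4) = (b - 4)*(b - 1)*(b + 1)*(b + 3)*(b + 4)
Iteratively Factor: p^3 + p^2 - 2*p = (p - 1)*(p^2 + 2*p) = p*(p - 1)*(p + 2)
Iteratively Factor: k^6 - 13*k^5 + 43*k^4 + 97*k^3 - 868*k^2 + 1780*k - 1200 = (k - 5)*(k^5 - 8*k^4 + 3*k^3 + 112*k^2 - 308*k + 240) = (k - 5)*(k - 2)*(k^4 - 6*k^3 - 9*k^2 + 94*k - 120) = (k - 5)*(k - 3)*(k - 2)*(k^3 - 3*k^2 - 18*k + 40) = (k - 5)^2*(k - 3)*(k - 2)*(k^2 + 2*k - 8) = (k - 5)^2*(k - 3)*(k - 2)^2*(k + 4)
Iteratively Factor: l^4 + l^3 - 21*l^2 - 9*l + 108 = (l + 4)*(l^3 - 3*l^2 - 9*l + 27) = (l - 3)*(l + 4)*(l^2 - 9) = (l - 3)^2*(l + 4)*(l + 3)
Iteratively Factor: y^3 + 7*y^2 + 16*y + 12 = (y + 3)*(y^2 + 4*y + 4) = (y + 2)*(y + 3)*(y + 2)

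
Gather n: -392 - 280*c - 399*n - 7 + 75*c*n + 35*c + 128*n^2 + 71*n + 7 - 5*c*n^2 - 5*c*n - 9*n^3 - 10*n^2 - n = -245*c - 9*n^3 + n^2*(118 - 5*c) + n*(70*c - 329) - 392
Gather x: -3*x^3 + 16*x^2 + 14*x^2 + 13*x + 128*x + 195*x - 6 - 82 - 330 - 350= -3*x^3 + 30*x^2 + 336*x - 768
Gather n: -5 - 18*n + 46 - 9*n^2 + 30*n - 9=-9*n^2 + 12*n + 32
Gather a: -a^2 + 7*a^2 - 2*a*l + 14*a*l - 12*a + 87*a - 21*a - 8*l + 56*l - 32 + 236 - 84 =6*a^2 + a*(12*l + 54) + 48*l + 120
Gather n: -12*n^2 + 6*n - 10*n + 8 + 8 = -12*n^2 - 4*n + 16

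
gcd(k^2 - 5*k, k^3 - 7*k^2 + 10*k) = k^2 - 5*k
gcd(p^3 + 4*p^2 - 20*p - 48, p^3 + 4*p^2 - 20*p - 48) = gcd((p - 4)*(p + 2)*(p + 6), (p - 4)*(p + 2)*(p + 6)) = p^3 + 4*p^2 - 20*p - 48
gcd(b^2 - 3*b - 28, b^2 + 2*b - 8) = b + 4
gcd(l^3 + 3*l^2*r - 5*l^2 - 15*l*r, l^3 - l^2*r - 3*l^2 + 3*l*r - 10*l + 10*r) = l - 5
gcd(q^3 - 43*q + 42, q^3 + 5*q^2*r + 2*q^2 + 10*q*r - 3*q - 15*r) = q - 1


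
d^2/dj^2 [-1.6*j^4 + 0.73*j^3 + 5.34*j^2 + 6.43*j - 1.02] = -19.2*j^2 + 4.38*j + 10.68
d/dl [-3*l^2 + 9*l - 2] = 9 - 6*l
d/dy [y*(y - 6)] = 2*y - 6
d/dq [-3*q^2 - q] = -6*q - 1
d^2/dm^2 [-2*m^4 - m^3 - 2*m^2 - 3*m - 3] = -24*m^2 - 6*m - 4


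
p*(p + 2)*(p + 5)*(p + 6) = p^4 + 13*p^3 + 52*p^2 + 60*p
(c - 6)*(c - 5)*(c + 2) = c^3 - 9*c^2 + 8*c + 60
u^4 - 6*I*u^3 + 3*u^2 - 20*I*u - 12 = (u - 6*I)*(u - I)^2*(u + 2*I)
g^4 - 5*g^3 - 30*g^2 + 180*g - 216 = (g - 6)*(g - 3)*(g - 2)*(g + 6)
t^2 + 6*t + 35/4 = (t + 5/2)*(t + 7/2)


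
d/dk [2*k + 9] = 2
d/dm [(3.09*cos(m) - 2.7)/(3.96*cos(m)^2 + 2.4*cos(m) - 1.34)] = (12.2364*cos(m)^2 - 21.384*cos(m) - 2.3394)*sin(m)/(15.6816*cos(m)^4 + 19.008*cos(m)^3 - 4.8528*cos(m)^2 - 6.432*cos(m) + 1.7956)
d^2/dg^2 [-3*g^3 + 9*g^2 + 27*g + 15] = 18 - 18*g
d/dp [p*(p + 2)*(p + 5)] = 3*p^2 + 14*p + 10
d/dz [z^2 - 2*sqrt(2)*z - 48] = 2*z - 2*sqrt(2)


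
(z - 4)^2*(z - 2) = z^3 - 10*z^2 + 32*z - 32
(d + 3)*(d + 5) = d^2 + 8*d + 15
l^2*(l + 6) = l^3 + 6*l^2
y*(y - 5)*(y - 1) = y^3 - 6*y^2 + 5*y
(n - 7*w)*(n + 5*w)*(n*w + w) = n^3*w - 2*n^2*w^2 + n^2*w - 35*n*w^3 - 2*n*w^2 - 35*w^3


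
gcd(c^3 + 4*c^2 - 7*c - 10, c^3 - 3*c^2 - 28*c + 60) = c^2 + 3*c - 10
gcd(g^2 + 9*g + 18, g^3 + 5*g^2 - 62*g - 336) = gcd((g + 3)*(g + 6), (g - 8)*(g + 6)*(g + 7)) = g + 6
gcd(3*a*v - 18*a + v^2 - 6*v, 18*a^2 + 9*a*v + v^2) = 3*a + v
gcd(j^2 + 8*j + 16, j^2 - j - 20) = j + 4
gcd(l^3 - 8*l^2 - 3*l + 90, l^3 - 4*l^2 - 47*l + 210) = l^2 - 11*l + 30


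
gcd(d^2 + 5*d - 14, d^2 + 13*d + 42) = d + 7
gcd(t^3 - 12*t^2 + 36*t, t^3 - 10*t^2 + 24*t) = t^2 - 6*t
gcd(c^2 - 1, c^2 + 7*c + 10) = 1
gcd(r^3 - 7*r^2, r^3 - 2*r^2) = r^2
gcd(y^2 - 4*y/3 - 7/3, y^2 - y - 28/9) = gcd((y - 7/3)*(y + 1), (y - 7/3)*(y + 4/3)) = y - 7/3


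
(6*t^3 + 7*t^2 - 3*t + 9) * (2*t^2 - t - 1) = 12*t^5 + 8*t^4 - 19*t^3 + 14*t^2 - 6*t - 9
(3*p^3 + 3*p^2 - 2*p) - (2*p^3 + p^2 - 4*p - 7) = p^3 + 2*p^2 + 2*p + 7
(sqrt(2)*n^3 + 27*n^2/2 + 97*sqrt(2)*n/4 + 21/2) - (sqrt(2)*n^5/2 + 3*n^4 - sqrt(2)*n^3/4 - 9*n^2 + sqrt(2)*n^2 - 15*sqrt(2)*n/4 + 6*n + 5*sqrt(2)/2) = -sqrt(2)*n^5/2 - 3*n^4 + 5*sqrt(2)*n^3/4 - sqrt(2)*n^2 + 45*n^2/2 - 6*n + 28*sqrt(2)*n - 5*sqrt(2)/2 + 21/2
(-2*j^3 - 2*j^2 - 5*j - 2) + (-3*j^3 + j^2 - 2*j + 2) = -5*j^3 - j^2 - 7*j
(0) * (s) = 0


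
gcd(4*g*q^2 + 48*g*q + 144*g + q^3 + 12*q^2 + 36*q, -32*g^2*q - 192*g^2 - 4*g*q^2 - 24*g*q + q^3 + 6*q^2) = 4*g*q + 24*g + q^2 + 6*q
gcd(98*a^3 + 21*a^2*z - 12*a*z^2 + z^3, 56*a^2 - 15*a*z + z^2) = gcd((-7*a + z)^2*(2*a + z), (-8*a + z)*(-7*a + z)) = -7*a + z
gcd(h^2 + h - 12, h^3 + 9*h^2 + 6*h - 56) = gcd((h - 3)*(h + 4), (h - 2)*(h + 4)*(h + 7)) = h + 4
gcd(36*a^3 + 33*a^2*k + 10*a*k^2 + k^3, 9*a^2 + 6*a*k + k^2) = 9*a^2 + 6*a*k + k^2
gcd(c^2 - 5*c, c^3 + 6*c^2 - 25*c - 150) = c - 5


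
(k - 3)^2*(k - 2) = k^3 - 8*k^2 + 21*k - 18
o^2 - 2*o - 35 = (o - 7)*(o + 5)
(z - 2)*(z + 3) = z^2 + z - 6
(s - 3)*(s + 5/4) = s^2 - 7*s/4 - 15/4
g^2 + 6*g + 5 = (g + 1)*(g + 5)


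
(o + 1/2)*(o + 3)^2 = o^3 + 13*o^2/2 + 12*o + 9/2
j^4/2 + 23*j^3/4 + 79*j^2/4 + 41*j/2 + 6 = (j/2 + 1/2)*(j + 1/2)*(j + 4)*(j + 6)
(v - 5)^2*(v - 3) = v^3 - 13*v^2 + 55*v - 75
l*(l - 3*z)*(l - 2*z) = l^3 - 5*l^2*z + 6*l*z^2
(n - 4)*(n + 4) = n^2 - 16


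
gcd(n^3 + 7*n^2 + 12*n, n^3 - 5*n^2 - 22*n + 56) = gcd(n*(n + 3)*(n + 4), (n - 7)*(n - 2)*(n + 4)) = n + 4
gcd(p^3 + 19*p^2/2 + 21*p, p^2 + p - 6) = 1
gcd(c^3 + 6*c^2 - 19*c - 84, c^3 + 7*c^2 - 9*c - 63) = c^2 + 10*c + 21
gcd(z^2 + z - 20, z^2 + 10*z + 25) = z + 5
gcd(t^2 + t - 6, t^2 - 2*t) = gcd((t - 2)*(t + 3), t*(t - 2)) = t - 2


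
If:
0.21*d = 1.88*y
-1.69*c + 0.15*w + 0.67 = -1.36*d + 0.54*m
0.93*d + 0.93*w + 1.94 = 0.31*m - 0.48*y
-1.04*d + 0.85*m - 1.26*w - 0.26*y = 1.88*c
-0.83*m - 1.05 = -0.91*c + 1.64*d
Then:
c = 1.17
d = 0.75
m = -1.46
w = -3.37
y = 0.08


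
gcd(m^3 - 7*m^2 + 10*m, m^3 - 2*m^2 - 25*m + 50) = m^2 - 7*m + 10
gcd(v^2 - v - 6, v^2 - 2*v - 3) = v - 3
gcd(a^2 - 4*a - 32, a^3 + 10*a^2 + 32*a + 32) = a + 4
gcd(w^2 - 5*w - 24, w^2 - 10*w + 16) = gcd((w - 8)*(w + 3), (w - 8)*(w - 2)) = w - 8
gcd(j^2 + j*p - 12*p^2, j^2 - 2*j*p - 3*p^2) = -j + 3*p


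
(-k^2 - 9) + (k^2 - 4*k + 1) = -4*k - 8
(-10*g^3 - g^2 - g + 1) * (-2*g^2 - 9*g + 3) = 20*g^5 + 92*g^4 - 19*g^3 + 4*g^2 - 12*g + 3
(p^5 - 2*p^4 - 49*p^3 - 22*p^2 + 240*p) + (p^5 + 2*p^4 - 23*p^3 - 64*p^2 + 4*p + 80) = 2*p^5 - 72*p^3 - 86*p^2 + 244*p + 80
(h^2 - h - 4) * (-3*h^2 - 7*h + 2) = -3*h^4 - 4*h^3 + 21*h^2 + 26*h - 8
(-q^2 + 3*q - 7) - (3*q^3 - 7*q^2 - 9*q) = -3*q^3 + 6*q^2 + 12*q - 7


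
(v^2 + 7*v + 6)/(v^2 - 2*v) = (v^2 + 7*v + 6)/(v*(v - 2))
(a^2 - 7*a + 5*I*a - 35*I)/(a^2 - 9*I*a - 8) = (a^2 + a*(-7 + 5*I) - 35*I)/(a^2 - 9*I*a - 8)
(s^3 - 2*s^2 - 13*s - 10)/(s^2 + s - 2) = (s^2 - 4*s - 5)/(s - 1)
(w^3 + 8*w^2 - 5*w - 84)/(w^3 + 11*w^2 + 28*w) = (w - 3)/w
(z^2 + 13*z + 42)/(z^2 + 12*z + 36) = (z + 7)/(z + 6)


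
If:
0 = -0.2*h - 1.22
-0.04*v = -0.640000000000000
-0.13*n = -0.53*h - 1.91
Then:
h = -6.10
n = -10.18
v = 16.00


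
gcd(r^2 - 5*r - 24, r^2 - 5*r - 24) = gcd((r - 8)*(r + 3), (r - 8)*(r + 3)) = r^2 - 5*r - 24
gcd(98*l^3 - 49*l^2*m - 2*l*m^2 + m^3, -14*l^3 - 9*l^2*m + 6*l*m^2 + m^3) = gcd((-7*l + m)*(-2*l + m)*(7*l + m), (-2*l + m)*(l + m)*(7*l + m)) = 14*l^2 - 5*l*m - m^2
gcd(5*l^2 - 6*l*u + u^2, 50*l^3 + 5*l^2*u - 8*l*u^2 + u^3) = -5*l + u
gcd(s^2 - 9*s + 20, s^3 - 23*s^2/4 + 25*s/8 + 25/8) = s - 5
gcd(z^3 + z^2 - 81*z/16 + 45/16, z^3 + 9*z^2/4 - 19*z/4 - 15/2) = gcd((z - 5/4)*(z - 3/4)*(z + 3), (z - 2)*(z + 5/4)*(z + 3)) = z + 3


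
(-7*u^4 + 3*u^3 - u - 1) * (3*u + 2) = -21*u^5 - 5*u^4 + 6*u^3 - 3*u^2 - 5*u - 2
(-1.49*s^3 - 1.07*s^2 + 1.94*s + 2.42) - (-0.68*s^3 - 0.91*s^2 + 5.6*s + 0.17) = -0.81*s^3 - 0.16*s^2 - 3.66*s + 2.25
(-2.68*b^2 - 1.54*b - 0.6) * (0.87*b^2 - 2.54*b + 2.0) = -2.3316*b^4 + 5.4674*b^3 - 1.9704*b^2 - 1.556*b - 1.2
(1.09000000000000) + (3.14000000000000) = 4.23000000000000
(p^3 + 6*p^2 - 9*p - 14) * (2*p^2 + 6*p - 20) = 2*p^5 + 18*p^4 - 2*p^3 - 202*p^2 + 96*p + 280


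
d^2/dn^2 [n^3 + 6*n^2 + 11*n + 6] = 6*n + 12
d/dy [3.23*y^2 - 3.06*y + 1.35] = 6.46*y - 3.06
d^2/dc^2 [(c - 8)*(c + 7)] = 2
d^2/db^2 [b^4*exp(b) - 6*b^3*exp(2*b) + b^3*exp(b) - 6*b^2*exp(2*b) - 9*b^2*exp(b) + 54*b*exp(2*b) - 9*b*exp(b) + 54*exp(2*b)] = (b^4 - 24*b^3*exp(b) + 9*b^3 - 96*b^2*exp(b) + 9*b^2 + 132*b*exp(b) - 39*b + 420*exp(b) - 36)*exp(b)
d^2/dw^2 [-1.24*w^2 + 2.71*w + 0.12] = -2.48000000000000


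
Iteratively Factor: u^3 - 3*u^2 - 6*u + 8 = (u - 4)*(u^2 + u - 2) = (u - 4)*(u + 2)*(u - 1)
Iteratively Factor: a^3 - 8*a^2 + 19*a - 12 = (a - 1)*(a^2 - 7*a + 12) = (a - 4)*(a - 1)*(a - 3)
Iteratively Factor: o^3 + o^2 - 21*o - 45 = (o + 3)*(o^2 - 2*o - 15) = (o + 3)^2*(o - 5)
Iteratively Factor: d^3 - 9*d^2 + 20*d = (d - 4)*(d^2 - 5*d) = d*(d - 4)*(d - 5)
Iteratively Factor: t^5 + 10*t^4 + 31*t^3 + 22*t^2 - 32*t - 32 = (t - 1)*(t^4 + 11*t^3 + 42*t^2 + 64*t + 32) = (t - 1)*(t + 2)*(t^3 + 9*t^2 + 24*t + 16) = (t - 1)*(t + 1)*(t + 2)*(t^2 + 8*t + 16) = (t - 1)*(t + 1)*(t + 2)*(t + 4)*(t + 4)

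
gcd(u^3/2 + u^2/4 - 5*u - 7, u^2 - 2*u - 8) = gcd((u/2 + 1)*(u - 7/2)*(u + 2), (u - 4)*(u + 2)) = u + 2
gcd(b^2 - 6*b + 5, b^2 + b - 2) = b - 1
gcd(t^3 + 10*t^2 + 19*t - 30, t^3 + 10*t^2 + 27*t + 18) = t + 6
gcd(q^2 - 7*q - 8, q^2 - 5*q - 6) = q + 1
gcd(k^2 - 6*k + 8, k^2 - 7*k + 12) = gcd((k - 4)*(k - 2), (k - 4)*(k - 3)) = k - 4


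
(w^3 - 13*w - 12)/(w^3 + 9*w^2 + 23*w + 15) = (w - 4)/(w + 5)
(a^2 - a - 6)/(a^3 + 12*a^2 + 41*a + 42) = (a - 3)/(a^2 + 10*a + 21)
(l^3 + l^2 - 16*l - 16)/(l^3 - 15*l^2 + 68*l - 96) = (l^2 + 5*l + 4)/(l^2 - 11*l + 24)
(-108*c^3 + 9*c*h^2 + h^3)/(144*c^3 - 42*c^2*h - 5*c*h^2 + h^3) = (-6*c - h)/(8*c - h)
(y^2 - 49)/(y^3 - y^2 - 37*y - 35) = (y + 7)/(y^2 + 6*y + 5)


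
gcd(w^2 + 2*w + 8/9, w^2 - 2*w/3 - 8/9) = w + 2/3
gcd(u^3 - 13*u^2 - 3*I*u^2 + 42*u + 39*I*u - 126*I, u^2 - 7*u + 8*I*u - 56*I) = u - 7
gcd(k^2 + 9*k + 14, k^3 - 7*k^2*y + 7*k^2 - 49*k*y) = k + 7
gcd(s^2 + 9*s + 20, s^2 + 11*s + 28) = s + 4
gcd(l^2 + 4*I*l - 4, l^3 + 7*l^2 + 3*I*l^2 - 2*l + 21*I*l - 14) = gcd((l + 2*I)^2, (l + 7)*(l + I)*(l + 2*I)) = l + 2*I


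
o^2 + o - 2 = (o - 1)*(o + 2)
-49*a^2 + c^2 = (-7*a + c)*(7*a + c)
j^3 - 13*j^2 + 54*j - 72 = (j - 6)*(j - 4)*(j - 3)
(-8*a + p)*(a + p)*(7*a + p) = -56*a^3 - 57*a^2*p + p^3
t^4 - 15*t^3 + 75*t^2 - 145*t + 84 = (t - 7)*(t - 4)*(t - 3)*(t - 1)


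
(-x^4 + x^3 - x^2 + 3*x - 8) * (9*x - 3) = -9*x^5 + 12*x^4 - 12*x^3 + 30*x^2 - 81*x + 24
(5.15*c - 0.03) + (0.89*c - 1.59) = 6.04*c - 1.62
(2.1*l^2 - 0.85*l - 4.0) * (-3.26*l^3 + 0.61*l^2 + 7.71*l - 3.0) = -6.846*l^5 + 4.052*l^4 + 28.7125*l^3 - 15.2935*l^2 - 28.29*l + 12.0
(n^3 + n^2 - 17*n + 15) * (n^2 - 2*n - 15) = n^5 - n^4 - 34*n^3 + 34*n^2 + 225*n - 225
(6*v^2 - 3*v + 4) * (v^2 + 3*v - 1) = 6*v^4 + 15*v^3 - 11*v^2 + 15*v - 4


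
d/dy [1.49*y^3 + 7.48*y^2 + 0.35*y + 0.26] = 4.47*y^2 + 14.96*y + 0.35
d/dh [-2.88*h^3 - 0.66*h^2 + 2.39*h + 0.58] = -8.64*h^2 - 1.32*h + 2.39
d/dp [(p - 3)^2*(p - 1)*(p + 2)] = 4*p^3 - 15*p^2 + 2*p + 21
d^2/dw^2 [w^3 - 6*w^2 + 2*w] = 6*w - 12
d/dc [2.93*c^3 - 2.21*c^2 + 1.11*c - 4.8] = 8.79*c^2 - 4.42*c + 1.11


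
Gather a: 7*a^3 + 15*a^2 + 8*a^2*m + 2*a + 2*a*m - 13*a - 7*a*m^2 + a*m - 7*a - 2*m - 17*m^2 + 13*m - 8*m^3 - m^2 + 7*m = 7*a^3 + a^2*(8*m + 15) + a*(-7*m^2 + 3*m - 18) - 8*m^3 - 18*m^2 + 18*m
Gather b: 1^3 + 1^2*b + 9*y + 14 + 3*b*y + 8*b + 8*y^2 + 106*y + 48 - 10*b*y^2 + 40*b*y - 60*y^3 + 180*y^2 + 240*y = b*(-10*y^2 + 43*y + 9) - 60*y^3 + 188*y^2 + 355*y + 63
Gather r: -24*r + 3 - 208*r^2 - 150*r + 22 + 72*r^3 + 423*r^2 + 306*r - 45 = 72*r^3 + 215*r^2 + 132*r - 20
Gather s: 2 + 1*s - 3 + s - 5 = 2*s - 6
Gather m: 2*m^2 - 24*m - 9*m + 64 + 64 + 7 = 2*m^2 - 33*m + 135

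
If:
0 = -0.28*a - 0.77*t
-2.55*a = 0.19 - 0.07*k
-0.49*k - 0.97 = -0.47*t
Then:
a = -0.13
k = -1.94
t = 0.05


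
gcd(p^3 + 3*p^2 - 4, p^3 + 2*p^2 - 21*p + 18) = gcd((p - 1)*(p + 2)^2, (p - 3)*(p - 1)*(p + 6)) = p - 1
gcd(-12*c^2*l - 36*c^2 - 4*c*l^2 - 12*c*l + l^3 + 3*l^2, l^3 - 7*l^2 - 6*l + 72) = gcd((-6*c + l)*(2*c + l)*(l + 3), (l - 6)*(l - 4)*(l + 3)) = l + 3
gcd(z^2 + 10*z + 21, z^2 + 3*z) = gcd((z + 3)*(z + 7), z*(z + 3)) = z + 3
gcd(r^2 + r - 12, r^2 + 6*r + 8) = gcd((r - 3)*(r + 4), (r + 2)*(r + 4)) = r + 4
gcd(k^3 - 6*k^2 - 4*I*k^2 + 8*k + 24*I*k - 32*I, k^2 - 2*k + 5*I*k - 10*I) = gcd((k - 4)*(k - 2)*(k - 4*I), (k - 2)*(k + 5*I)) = k - 2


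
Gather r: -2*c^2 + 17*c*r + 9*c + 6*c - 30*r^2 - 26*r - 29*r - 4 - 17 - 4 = -2*c^2 + 15*c - 30*r^2 + r*(17*c - 55) - 25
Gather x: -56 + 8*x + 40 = 8*x - 16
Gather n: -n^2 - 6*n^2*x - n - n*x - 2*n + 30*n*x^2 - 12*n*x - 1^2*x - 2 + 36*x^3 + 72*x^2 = n^2*(-6*x - 1) + n*(30*x^2 - 13*x - 3) + 36*x^3 + 72*x^2 - x - 2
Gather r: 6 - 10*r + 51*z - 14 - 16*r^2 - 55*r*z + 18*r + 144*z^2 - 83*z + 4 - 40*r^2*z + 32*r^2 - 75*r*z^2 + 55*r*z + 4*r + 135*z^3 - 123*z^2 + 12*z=r^2*(16 - 40*z) + r*(12 - 75*z^2) + 135*z^3 + 21*z^2 - 20*z - 4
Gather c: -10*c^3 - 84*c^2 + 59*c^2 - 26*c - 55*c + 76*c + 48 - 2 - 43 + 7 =-10*c^3 - 25*c^2 - 5*c + 10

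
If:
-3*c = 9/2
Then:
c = -3/2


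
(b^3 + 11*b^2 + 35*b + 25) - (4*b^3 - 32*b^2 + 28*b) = -3*b^3 + 43*b^2 + 7*b + 25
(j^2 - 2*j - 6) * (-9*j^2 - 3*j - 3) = -9*j^4 + 15*j^3 + 57*j^2 + 24*j + 18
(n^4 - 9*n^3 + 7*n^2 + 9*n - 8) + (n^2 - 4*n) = n^4 - 9*n^3 + 8*n^2 + 5*n - 8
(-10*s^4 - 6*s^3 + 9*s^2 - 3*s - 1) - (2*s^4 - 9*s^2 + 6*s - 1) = -12*s^4 - 6*s^3 + 18*s^2 - 9*s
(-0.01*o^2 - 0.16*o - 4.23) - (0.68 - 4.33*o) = -0.01*o^2 + 4.17*o - 4.91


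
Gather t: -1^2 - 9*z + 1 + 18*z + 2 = 9*z + 2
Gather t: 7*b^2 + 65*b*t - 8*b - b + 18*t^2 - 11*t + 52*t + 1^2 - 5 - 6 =7*b^2 - 9*b + 18*t^2 + t*(65*b + 41) - 10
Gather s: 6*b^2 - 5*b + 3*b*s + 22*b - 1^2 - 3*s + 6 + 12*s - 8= 6*b^2 + 17*b + s*(3*b + 9) - 3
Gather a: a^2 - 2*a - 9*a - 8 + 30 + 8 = a^2 - 11*a + 30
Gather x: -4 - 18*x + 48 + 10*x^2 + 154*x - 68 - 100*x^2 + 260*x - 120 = -90*x^2 + 396*x - 144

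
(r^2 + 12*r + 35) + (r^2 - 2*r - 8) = 2*r^2 + 10*r + 27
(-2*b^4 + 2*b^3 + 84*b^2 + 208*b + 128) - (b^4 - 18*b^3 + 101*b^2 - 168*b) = -3*b^4 + 20*b^3 - 17*b^2 + 376*b + 128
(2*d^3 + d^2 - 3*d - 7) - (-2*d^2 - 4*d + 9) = 2*d^3 + 3*d^2 + d - 16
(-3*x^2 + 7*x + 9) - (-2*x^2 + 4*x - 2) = -x^2 + 3*x + 11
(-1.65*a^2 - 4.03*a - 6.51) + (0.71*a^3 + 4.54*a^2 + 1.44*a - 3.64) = 0.71*a^3 + 2.89*a^2 - 2.59*a - 10.15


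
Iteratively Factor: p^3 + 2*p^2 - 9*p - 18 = (p - 3)*(p^2 + 5*p + 6) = (p - 3)*(p + 3)*(p + 2)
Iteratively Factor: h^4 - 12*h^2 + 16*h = (h + 4)*(h^3 - 4*h^2 + 4*h) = (h - 2)*(h + 4)*(h^2 - 2*h) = (h - 2)^2*(h + 4)*(h)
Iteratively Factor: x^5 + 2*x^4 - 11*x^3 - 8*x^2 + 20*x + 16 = (x - 2)*(x^4 + 4*x^3 - 3*x^2 - 14*x - 8) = (x - 2)*(x + 1)*(x^3 + 3*x^2 - 6*x - 8) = (x - 2)^2*(x + 1)*(x^2 + 5*x + 4) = (x - 2)^2*(x + 1)*(x + 4)*(x + 1)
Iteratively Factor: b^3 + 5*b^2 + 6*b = (b)*(b^2 + 5*b + 6) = b*(b + 2)*(b + 3)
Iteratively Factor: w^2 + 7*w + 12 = (w + 4)*(w + 3)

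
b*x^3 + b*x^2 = x^2*(b*x + b)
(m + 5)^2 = m^2 + 10*m + 25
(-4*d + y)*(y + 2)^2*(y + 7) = -4*d*y^3 - 44*d*y^2 - 128*d*y - 112*d + y^4 + 11*y^3 + 32*y^2 + 28*y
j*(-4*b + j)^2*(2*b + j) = 32*b^3*j - 6*b*j^3 + j^4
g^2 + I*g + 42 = (g - 6*I)*(g + 7*I)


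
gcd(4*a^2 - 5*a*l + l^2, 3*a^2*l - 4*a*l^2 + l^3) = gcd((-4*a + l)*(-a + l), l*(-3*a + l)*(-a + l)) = a - l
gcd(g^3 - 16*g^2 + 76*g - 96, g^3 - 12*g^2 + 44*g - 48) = g^2 - 8*g + 12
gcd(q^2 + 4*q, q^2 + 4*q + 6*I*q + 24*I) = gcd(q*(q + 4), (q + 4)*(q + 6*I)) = q + 4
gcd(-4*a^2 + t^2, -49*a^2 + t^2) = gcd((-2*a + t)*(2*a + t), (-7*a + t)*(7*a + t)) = 1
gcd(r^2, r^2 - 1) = 1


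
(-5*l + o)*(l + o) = -5*l^2 - 4*l*o + o^2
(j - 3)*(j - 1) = j^2 - 4*j + 3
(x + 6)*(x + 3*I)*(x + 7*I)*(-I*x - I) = -I*x^4 + 10*x^3 - 7*I*x^3 + 70*x^2 + 15*I*x^2 + 60*x + 147*I*x + 126*I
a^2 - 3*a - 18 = (a - 6)*(a + 3)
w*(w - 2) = w^2 - 2*w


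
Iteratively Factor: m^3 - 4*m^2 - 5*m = (m)*(m^2 - 4*m - 5) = m*(m - 5)*(m + 1)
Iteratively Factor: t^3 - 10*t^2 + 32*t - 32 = (t - 4)*(t^2 - 6*t + 8) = (t - 4)*(t - 2)*(t - 4)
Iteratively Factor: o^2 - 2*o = (o - 2)*(o)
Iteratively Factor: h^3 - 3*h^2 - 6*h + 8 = (h - 4)*(h^2 + h - 2) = (h - 4)*(h + 2)*(h - 1)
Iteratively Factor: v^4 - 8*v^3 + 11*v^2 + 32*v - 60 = (v + 2)*(v^3 - 10*v^2 + 31*v - 30) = (v - 5)*(v + 2)*(v^2 - 5*v + 6) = (v - 5)*(v - 2)*(v + 2)*(v - 3)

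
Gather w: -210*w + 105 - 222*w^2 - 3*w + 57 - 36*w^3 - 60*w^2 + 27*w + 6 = -36*w^3 - 282*w^2 - 186*w + 168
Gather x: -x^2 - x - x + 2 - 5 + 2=-x^2 - 2*x - 1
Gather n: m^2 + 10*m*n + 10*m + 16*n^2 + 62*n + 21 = m^2 + 10*m + 16*n^2 + n*(10*m + 62) + 21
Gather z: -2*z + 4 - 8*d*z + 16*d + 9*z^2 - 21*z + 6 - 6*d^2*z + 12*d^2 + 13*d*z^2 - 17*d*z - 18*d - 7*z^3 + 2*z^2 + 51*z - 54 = 12*d^2 - 2*d - 7*z^3 + z^2*(13*d + 11) + z*(-6*d^2 - 25*d + 28) - 44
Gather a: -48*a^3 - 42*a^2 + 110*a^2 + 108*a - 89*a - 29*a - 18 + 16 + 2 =-48*a^3 + 68*a^2 - 10*a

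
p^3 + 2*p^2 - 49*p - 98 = (p - 7)*(p + 2)*(p + 7)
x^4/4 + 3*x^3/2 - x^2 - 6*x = x*(x/4 + 1/2)*(x - 2)*(x + 6)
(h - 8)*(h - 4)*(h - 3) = h^3 - 15*h^2 + 68*h - 96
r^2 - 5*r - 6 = (r - 6)*(r + 1)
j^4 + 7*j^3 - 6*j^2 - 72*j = j*(j - 3)*(j + 4)*(j + 6)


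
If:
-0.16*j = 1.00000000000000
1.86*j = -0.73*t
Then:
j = -6.25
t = 15.92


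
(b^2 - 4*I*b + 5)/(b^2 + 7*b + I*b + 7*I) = (b - 5*I)/(b + 7)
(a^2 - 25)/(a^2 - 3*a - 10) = (a + 5)/(a + 2)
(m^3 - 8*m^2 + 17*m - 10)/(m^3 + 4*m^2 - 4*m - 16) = (m^2 - 6*m + 5)/(m^2 + 6*m + 8)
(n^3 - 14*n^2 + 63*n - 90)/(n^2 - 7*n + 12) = (n^2 - 11*n + 30)/(n - 4)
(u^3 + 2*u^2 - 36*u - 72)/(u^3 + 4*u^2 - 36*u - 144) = (u + 2)/(u + 4)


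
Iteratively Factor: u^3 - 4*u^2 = (u)*(u^2 - 4*u) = u^2*(u - 4)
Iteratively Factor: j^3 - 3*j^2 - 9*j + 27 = (j - 3)*(j^2 - 9) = (j - 3)^2*(j + 3)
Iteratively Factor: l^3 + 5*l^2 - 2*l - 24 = (l + 4)*(l^2 + l - 6) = (l - 2)*(l + 4)*(l + 3)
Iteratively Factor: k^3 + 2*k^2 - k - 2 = (k + 2)*(k^2 - 1) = (k - 1)*(k + 2)*(k + 1)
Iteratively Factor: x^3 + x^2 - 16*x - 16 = (x - 4)*(x^2 + 5*x + 4) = (x - 4)*(x + 4)*(x + 1)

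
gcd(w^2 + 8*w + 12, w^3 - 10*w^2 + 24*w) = 1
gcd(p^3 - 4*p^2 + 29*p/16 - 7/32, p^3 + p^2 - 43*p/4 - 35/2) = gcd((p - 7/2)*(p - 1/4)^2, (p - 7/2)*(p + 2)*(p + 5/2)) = p - 7/2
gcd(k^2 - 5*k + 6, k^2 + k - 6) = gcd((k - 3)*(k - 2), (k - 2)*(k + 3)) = k - 2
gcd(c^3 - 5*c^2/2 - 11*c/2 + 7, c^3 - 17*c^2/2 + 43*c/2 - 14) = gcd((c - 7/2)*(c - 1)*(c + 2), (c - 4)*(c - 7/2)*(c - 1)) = c^2 - 9*c/2 + 7/2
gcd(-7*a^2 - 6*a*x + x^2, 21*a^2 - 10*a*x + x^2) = -7*a + x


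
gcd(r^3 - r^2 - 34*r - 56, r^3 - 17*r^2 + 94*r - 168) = r - 7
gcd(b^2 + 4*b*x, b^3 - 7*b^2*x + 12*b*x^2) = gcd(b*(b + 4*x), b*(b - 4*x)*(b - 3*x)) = b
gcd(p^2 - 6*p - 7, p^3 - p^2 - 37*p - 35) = p^2 - 6*p - 7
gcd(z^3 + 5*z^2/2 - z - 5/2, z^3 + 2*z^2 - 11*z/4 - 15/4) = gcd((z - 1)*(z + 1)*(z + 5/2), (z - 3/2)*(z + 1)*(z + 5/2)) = z^2 + 7*z/2 + 5/2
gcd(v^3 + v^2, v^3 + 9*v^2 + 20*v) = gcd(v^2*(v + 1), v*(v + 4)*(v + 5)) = v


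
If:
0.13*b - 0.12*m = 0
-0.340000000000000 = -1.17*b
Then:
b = 0.29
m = 0.31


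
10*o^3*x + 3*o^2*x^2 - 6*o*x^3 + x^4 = x*(-5*o + x)*(-2*o + x)*(o + x)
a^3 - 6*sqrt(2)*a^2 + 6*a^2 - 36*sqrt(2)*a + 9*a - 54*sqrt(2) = (a + 3)^2*(a - 6*sqrt(2))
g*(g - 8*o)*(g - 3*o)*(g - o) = g^4 - 12*g^3*o + 35*g^2*o^2 - 24*g*o^3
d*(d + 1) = d^2 + d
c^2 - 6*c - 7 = (c - 7)*(c + 1)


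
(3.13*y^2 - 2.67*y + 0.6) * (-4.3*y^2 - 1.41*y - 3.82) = -13.459*y^4 + 7.0677*y^3 - 10.7719*y^2 + 9.3534*y - 2.292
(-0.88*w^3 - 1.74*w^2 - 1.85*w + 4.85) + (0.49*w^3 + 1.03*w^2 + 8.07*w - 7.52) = -0.39*w^3 - 0.71*w^2 + 6.22*w - 2.67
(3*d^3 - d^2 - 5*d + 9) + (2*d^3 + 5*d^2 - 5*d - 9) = 5*d^3 + 4*d^2 - 10*d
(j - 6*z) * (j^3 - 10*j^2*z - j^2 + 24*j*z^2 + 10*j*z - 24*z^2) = j^4 - 16*j^3*z - j^3 + 84*j^2*z^2 + 16*j^2*z - 144*j*z^3 - 84*j*z^2 + 144*z^3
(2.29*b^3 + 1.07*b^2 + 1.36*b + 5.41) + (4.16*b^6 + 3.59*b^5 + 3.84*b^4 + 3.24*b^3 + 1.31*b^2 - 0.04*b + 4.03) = 4.16*b^6 + 3.59*b^5 + 3.84*b^4 + 5.53*b^3 + 2.38*b^2 + 1.32*b + 9.44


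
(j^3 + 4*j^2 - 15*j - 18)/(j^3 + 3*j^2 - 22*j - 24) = (j - 3)/(j - 4)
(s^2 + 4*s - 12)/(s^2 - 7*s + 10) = (s + 6)/(s - 5)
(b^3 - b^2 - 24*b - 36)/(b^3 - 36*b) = (b^2 + 5*b + 6)/(b*(b + 6))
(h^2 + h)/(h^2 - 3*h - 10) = h*(h + 1)/(h^2 - 3*h - 10)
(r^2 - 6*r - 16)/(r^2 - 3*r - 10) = (r - 8)/(r - 5)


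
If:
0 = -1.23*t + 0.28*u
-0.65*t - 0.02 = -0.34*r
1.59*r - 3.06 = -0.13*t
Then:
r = 1.85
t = 0.94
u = 4.11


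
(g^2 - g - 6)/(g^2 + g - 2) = (g - 3)/(g - 1)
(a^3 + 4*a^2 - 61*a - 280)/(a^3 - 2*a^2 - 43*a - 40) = (a + 7)/(a + 1)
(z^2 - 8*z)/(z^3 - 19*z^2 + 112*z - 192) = z/(z^2 - 11*z + 24)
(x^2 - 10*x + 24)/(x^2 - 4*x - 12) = (x - 4)/(x + 2)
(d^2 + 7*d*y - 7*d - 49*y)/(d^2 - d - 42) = (d + 7*y)/(d + 6)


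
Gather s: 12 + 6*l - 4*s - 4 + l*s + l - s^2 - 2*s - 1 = 7*l - s^2 + s*(l - 6) + 7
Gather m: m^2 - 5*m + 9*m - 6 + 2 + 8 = m^2 + 4*m + 4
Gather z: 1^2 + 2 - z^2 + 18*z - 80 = -z^2 + 18*z - 77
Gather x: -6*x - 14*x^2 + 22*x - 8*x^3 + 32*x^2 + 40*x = -8*x^3 + 18*x^2 + 56*x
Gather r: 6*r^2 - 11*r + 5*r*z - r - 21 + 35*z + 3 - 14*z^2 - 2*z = 6*r^2 + r*(5*z - 12) - 14*z^2 + 33*z - 18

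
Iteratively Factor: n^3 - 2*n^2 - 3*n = (n + 1)*(n^2 - 3*n) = n*(n + 1)*(n - 3)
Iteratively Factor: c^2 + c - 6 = (c + 3)*(c - 2)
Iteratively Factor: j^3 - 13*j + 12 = (j + 4)*(j^2 - 4*j + 3) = (j - 3)*(j + 4)*(j - 1)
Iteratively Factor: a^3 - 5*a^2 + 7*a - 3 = (a - 1)*(a^2 - 4*a + 3) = (a - 3)*(a - 1)*(a - 1)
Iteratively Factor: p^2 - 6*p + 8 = (p - 2)*(p - 4)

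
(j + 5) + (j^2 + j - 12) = j^2 + 2*j - 7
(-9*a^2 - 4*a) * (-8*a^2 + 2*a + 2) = 72*a^4 + 14*a^3 - 26*a^2 - 8*a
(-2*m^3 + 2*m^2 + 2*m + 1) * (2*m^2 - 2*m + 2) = -4*m^5 + 8*m^4 - 4*m^3 + 2*m^2 + 2*m + 2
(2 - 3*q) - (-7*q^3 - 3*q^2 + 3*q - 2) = 7*q^3 + 3*q^2 - 6*q + 4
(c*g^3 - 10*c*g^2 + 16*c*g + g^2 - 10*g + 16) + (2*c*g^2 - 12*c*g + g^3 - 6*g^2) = c*g^3 - 8*c*g^2 + 4*c*g + g^3 - 5*g^2 - 10*g + 16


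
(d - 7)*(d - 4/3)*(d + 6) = d^3 - 7*d^2/3 - 122*d/3 + 56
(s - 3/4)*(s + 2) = s^2 + 5*s/4 - 3/2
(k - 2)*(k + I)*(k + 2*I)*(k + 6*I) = k^4 - 2*k^3 + 9*I*k^3 - 20*k^2 - 18*I*k^2 + 40*k - 12*I*k + 24*I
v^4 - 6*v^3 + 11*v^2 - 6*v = v*(v - 3)*(v - 2)*(v - 1)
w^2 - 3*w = w*(w - 3)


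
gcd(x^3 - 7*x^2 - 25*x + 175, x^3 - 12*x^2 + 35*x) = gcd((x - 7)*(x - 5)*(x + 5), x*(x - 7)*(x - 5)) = x^2 - 12*x + 35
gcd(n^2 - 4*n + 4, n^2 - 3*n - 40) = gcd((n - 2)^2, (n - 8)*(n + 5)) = 1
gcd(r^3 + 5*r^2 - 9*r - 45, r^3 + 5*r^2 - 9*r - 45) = r^3 + 5*r^2 - 9*r - 45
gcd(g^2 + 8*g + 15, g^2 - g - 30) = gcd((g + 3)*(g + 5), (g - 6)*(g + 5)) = g + 5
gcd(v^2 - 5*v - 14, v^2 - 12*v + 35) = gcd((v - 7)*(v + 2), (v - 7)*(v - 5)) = v - 7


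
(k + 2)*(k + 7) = k^2 + 9*k + 14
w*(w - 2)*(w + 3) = w^3 + w^2 - 6*w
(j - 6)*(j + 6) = j^2 - 36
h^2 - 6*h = h*(h - 6)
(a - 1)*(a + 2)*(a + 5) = a^3 + 6*a^2 + 3*a - 10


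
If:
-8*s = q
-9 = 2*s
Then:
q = 36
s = -9/2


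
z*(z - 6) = z^2 - 6*z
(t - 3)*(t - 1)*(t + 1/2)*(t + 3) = t^4 - t^3/2 - 19*t^2/2 + 9*t/2 + 9/2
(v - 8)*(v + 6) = v^2 - 2*v - 48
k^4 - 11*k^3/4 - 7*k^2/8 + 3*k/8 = k*(k - 3)*(k - 1/4)*(k + 1/2)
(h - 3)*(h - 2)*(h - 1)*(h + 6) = h^4 - 25*h^2 + 60*h - 36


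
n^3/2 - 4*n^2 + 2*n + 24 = (n/2 + 1)*(n - 6)*(n - 4)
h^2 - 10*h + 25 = (h - 5)^2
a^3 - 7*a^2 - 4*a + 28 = (a - 7)*(a - 2)*(a + 2)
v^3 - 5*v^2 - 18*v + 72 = (v - 6)*(v - 3)*(v + 4)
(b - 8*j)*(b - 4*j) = b^2 - 12*b*j + 32*j^2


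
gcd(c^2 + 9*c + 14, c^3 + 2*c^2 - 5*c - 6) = 1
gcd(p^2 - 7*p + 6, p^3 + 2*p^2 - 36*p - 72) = p - 6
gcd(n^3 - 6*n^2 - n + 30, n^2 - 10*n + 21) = n - 3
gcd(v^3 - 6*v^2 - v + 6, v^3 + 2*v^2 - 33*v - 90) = v - 6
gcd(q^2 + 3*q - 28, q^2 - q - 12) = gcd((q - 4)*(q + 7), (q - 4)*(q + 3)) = q - 4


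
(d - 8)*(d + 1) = d^2 - 7*d - 8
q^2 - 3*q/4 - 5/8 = (q - 5/4)*(q + 1/2)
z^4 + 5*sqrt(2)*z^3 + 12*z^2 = z^2*(z + 2*sqrt(2))*(z + 3*sqrt(2))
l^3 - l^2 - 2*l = l*(l - 2)*(l + 1)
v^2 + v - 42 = (v - 6)*(v + 7)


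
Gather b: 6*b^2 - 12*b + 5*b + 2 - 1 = 6*b^2 - 7*b + 1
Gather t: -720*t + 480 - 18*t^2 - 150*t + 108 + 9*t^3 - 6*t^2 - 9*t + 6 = 9*t^3 - 24*t^2 - 879*t + 594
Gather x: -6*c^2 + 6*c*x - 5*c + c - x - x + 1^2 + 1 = -6*c^2 - 4*c + x*(6*c - 2) + 2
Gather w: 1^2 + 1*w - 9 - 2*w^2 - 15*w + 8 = -2*w^2 - 14*w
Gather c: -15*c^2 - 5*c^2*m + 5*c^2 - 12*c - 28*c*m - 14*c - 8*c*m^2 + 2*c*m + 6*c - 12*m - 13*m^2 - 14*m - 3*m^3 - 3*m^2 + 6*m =c^2*(-5*m - 10) + c*(-8*m^2 - 26*m - 20) - 3*m^3 - 16*m^2 - 20*m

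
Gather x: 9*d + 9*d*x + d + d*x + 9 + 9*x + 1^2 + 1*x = 10*d + x*(10*d + 10) + 10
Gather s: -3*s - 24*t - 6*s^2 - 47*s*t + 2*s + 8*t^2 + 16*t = -6*s^2 + s*(-47*t - 1) + 8*t^2 - 8*t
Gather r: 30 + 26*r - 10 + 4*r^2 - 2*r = 4*r^2 + 24*r + 20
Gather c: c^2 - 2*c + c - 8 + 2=c^2 - c - 6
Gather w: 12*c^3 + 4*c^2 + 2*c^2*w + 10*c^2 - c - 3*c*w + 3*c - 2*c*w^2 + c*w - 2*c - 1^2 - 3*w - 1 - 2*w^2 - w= 12*c^3 + 14*c^2 + w^2*(-2*c - 2) + w*(2*c^2 - 2*c - 4) - 2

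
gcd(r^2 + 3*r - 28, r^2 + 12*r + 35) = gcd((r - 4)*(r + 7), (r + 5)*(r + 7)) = r + 7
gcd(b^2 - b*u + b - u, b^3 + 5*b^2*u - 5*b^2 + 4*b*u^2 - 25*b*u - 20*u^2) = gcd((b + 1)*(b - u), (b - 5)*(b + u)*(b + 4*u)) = 1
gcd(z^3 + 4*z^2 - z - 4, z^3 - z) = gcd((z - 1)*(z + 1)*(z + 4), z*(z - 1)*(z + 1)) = z^2 - 1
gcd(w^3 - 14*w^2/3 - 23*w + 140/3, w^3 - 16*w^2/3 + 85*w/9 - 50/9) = w - 5/3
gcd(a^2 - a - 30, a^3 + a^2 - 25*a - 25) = a + 5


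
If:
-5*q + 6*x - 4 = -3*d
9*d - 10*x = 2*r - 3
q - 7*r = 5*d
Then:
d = 362*x/359 - 113/359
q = 648*x/359 - 355/359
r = 30/359 - 166*x/359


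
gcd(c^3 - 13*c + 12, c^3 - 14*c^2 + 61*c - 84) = c - 3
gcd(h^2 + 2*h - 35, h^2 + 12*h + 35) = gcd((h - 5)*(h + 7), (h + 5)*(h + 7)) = h + 7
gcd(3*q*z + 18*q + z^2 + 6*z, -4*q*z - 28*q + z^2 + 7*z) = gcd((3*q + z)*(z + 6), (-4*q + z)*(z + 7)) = 1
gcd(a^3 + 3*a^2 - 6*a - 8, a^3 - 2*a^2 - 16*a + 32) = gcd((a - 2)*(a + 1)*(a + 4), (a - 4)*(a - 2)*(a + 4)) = a^2 + 2*a - 8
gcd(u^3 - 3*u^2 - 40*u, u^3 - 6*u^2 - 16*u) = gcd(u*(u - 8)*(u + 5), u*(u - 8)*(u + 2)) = u^2 - 8*u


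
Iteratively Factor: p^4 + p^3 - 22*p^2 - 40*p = (p - 5)*(p^3 + 6*p^2 + 8*p) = (p - 5)*(p + 4)*(p^2 + 2*p) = (p - 5)*(p + 2)*(p + 4)*(p)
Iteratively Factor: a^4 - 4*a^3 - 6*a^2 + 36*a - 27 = (a - 1)*(a^3 - 3*a^2 - 9*a + 27) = (a - 1)*(a + 3)*(a^2 - 6*a + 9) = (a - 3)*(a - 1)*(a + 3)*(a - 3)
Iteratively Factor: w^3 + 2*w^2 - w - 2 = (w - 1)*(w^2 + 3*w + 2) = (w - 1)*(w + 1)*(w + 2)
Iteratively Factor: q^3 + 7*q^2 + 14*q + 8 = (q + 1)*(q^2 + 6*q + 8) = (q + 1)*(q + 4)*(q + 2)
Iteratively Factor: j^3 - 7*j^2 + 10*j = (j)*(j^2 - 7*j + 10) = j*(j - 5)*(j - 2)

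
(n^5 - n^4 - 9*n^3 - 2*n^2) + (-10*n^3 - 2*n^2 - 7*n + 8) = n^5 - n^4 - 19*n^3 - 4*n^2 - 7*n + 8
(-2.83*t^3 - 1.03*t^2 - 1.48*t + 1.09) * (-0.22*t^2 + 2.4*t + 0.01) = 0.6226*t^5 - 6.5654*t^4 - 2.1747*t^3 - 3.8021*t^2 + 2.6012*t + 0.0109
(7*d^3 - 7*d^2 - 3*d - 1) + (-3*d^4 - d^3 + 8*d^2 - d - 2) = -3*d^4 + 6*d^3 + d^2 - 4*d - 3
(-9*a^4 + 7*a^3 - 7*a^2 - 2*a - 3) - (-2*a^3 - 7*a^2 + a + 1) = -9*a^4 + 9*a^3 - 3*a - 4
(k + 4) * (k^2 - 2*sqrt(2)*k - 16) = k^3 - 2*sqrt(2)*k^2 + 4*k^2 - 16*k - 8*sqrt(2)*k - 64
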